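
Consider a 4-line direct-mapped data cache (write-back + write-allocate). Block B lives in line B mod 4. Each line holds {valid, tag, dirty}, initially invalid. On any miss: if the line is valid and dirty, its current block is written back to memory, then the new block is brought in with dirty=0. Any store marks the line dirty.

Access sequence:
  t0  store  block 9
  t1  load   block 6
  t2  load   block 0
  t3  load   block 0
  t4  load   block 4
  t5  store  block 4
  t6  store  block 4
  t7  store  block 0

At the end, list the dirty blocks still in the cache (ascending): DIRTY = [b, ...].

0: W B9 -> L1 miss  d=D]
1: R B6 -> L2 miss  d=-]
2: R B0 -> L0 miss  d=-]
3: R B0 -> L0 hit  d=-]
4: R B4 -> L0 miss  d=-]
5: W B4 -> L0 hit  d=D]
6: W B4 -> L0 hit  d=D]
7: W B0 -> L0 miss wb->B4  d=D]

DIRTY = [0, 9]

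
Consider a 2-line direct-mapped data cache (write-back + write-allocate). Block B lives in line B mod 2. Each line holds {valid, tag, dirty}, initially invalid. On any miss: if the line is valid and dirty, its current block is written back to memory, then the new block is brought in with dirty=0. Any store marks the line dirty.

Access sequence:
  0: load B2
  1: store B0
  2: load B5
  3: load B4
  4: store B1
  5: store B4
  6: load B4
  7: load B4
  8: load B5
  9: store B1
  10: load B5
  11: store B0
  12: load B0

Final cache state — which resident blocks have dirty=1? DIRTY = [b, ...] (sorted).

  0 | R B2 → L0 miss [-]
  1 | W B0 → L0 miss [D]
  2 | R B5 → L1 miss [-]
  3 | R B4 → L0 miss wb→B0 [-]
  4 | W B1 → L1 miss [D]
  5 | W B4 → L0 hit [D]
  6 | R B4 → L0 hit [D]
  7 | R B4 → L0 hit [D]
  8 | R B5 → L1 miss wb→B1 [-]
  9 | W B1 → L1 miss [D]
  10 | R B5 → L1 miss wb→B1 [-]
  11 | W B0 → L0 miss wb→B4 [D]
  12 | R B0 → L0 hit [D]

DIRTY = [0]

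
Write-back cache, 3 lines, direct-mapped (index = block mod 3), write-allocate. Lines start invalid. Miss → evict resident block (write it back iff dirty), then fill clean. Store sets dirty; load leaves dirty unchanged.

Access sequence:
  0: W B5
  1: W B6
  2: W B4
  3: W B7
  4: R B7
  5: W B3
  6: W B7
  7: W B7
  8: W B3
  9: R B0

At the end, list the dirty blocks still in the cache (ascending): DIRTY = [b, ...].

DIRTY = [5, 7]

0: W B5 -> L2 miss  d=D]
1: W B6 -> L0 miss  d=D]
2: W B4 -> L1 miss  d=D]
3: W B7 -> L1 miss wb->B4  d=D]
4: R B7 -> L1 hit  d=D]
5: W B3 -> L0 miss wb->B6  d=D]
6: W B7 -> L1 hit  d=D]
7: W B7 -> L1 hit  d=D]
8: W B3 -> L0 hit  d=D]
9: R B0 -> L0 miss wb->B3  d=-]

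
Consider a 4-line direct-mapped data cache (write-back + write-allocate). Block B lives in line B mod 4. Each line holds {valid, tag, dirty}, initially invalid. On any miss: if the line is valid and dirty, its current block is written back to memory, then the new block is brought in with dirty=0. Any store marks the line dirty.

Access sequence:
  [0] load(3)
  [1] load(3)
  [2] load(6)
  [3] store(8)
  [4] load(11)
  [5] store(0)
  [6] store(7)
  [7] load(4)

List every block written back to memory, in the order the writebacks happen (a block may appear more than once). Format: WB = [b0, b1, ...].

0: R B3 → L3 miss [-]
1: R B3 → L3 hit [-]
2: R B6 → L2 miss [-]
3: W B8 → L0 miss [D]
4: R B11 → L3 miss [-]
5: W B0 → L0 miss wb→B8 [D]
6: W B7 → L3 miss [D]
7: R B4 → L0 miss wb→B0 [-]

WB = [8, 0]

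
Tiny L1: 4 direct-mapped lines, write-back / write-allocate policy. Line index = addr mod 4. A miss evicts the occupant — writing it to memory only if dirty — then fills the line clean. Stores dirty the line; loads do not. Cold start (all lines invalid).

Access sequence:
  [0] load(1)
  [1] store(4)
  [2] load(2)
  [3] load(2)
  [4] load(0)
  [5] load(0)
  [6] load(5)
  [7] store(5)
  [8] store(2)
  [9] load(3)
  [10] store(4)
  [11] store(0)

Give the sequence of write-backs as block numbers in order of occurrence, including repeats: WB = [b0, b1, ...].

WB = [4, 4]

  0 | R B1 → L1 miss [-]
  1 | W B4 → L0 miss [D]
  2 | R B2 → L2 miss [-]
  3 | R B2 → L2 hit [-]
  4 | R B0 → L0 miss wb→B4 [-]
  5 | R B0 → L0 hit [-]
  6 | R B5 → L1 miss [-]
  7 | W B5 → L1 hit [D]
  8 | W B2 → L2 hit [D]
  9 | R B3 → L3 miss [-]
  10 | W B4 → L0 miss [D]
  11 | W B0 → L0 miss wb→B4 [D]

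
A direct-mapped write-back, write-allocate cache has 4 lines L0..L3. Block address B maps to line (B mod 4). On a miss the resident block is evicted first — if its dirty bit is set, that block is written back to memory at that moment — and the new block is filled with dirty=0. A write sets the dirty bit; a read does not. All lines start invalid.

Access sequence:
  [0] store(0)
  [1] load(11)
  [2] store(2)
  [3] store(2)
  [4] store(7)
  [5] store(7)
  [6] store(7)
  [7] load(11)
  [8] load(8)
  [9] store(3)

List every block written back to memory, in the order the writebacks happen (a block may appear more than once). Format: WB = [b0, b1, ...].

WB = [7, 0]

0: W B0 → L0 miss [D]
1: R B11 → L3 miss [-]
2: W B2 → L2 miss [D]
3: W B2 → L2 hit [D]
4: W B7 → L3 miss [D]
5: W B7 → L3 hit [D]
6: W B7 → L3 hit [D]
7: R B11 → L3 miss wb→B7 [-]
8: R B8 → L0 miss wb→B0 [-]
9: W B3 → L3 miss [D]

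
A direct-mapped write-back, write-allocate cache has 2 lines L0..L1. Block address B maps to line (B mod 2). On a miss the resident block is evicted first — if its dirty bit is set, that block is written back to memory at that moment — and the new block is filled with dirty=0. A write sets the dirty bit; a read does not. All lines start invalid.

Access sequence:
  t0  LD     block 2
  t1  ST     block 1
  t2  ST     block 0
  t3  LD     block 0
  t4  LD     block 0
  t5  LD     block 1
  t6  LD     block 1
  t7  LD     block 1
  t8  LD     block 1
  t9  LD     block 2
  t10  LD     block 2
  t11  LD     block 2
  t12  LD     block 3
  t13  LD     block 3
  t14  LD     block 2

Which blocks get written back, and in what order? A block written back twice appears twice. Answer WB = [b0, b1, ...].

WB = [0, 1]

  0 | R B2 → L0 miss [-]
  1 | W B1 → L1 miss [D]
  2 | W B0 → L0 miss [D]
  3 | R B0 → L0 hit [D]
  4 | R B0 → L0 hit [D]
  5 | R B1 → L1 hit [D]
  6 | R B1 → L1 hit [D]
  7 | R B1 → L1 hit [D]
  8 | R B1 → L1 hit [D]
  9 | R B2 → L0 miss wb→B0 [-]
  10 | R B2 → L0 hit [-]
  11 | R B2 → L0 hit [-]
  12 | R B3 → L1 miss wb→B1 [-]
  13 | R B3 → L1 hit [-]
  14 | R B2 → L0 hit [-]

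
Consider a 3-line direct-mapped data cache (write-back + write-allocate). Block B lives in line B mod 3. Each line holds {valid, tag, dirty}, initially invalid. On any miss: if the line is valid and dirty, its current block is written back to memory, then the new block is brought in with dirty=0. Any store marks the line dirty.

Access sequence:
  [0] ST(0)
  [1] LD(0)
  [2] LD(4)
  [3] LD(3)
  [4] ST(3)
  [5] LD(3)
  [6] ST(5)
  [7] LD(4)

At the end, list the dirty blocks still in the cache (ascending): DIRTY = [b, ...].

  0 | W B0 → L0 miss [D]
  1 | R B0 → L0 hit [D]
  2 | R B4 → L1 miss [-]
  3 | R B3 → L0 miss wb→B0 [-]
  4 | W B3 → L0 hit [D]
  5 | R B3 → L0 hit [D]
  6 | W B5 → L2 miss [D]
  7 | R B4 → L1 hit [-]

DIRTY = [3, 5]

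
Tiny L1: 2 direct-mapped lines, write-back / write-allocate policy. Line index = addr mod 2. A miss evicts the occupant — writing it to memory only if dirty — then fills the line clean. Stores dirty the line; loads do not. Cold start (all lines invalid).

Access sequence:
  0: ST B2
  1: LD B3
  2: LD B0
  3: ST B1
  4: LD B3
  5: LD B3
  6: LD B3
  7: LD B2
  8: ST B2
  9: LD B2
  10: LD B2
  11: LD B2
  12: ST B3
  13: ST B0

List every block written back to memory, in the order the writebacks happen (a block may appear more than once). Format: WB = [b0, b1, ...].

  0 | W B2 → L0 miss [D]
  1 | R B3 → L1 miss [-]
  2 | R B0 → L0 miss wb→B2 [-]
  3 | W B1 → L1 miss [D]
  4 | R B3 → L1 miss wb→B1 [-]
  5 | R B3 → L1 hit [-]
  6 | R B3 → L1 hit [-]
  7 | R B2 → L0 miss [-]
  8 | W B2 → L0 hit [D]
  9 | R B2 → L0 hit [D]
  10 | R B2 → L0 hit [D]
  11 | R B2 → L0 hit [D]
  12 | W B3 → L1 hit [D]
  13 | W B0 → L0 miss wb→B2 [D]

WB = [2, 1, 2]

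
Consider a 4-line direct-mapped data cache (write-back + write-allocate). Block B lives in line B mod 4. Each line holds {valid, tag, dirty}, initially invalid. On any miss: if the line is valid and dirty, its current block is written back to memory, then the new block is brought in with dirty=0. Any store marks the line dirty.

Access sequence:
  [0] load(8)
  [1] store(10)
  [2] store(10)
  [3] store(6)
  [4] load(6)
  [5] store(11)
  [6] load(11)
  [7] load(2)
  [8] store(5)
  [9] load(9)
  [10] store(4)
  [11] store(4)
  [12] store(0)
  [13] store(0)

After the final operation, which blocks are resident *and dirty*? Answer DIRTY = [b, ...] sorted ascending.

DIRTY = [0, 11]

0: R B8 -> L0 miss  d=-]
1: W B10 -> L2 miss  d=D]
2: W B10 -> L2 hit  d=D]
3: W B6 -> L2 miss wb->B10  d=D]
4: R B6 -> L2 hit  d=D]
5: W B11 -> L3 miss  d=D]
6: R B11 -> L3 hit  d=D]
7: R B2 -> L2 miss wb->B6  d=-]
8: W B5 -> L1 miss  d=D]
9: R B9 -> L1 miss wb->B5  d=-]
10: W B4 -> L0 miss  d=D]
11: W B4 -> L0 hit  d=D]
12: W B0 -> L0 miss wb->B4  d=D]
13: W B0 -> L0 hit  d=D]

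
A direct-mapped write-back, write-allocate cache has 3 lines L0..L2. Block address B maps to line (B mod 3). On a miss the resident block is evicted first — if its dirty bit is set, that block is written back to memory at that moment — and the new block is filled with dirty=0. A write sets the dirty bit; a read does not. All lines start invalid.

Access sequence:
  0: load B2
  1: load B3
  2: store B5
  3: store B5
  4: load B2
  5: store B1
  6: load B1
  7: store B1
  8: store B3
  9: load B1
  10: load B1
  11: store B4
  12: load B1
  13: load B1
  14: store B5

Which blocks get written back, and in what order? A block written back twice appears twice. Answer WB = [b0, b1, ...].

0: R B2 -> L2 miss  d=-]
1: R B3 -> L0 miss  d=-]
2: W B5 -> L2 miss  d=D]
3: W B5 -> L2 hit  d=D]
4: R B2 -> L2 miss wb->B5  d=-]
5: W B1 -> L1 miss  d=D]
6: R B1 -> L1 hit  d=D]
7: W B1 -> L1 hit  d=D]
8: W B3 -> L0 hit  d=D]
9: R B1 -> L1 hit  d=D]
10: R B1 -> L1 hit  d=D]
11: W B4 -> L1 miss wb->B1  d=D]
12: R B1 -> L1 miss wb->B4  d=-]
13: R B1 -> L1 hit  d=-]
14: W B5 -> L2 miss  d=D]

WB = [5, 1, 4]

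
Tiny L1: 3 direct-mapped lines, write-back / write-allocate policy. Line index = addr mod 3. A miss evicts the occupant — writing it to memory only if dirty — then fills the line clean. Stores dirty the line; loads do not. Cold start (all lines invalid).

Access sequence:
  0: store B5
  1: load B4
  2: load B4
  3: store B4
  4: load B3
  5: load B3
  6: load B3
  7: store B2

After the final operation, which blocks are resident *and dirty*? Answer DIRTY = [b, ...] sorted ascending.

DIRTY = [2, 4]

  0 | W B5 → L2 miss [D]
  1 | R B4 → L1 miss [-]
  2 | R B4 → L1 hit [-]
  3 | W B4 → L1 hit [D]
  4 | R B3 → L0 miss [-]
  5 | R B3 → L0 hit [-]
  6 | R B3 → L0 hit [-]
  7 | W B2 → L2 miss wb→B5 [D]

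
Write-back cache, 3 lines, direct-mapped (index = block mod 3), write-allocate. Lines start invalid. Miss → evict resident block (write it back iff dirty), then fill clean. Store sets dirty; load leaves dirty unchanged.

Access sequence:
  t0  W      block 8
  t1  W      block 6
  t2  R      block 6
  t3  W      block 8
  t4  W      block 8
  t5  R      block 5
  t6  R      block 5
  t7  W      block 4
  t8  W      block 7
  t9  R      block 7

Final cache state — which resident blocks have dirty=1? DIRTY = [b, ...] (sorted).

0: W B8 -> L2 miss  d=D]
1: W B6 -> L0 miss  d=D]
2: R B6 -> L0 hit  d=D]
3: W B8 -> L2 hit  d=D]
4: W B8 -> L2 hit  d=D]
5: R B5 -> L2 miss wb->B8  d=-]
6: R B5 -> L2 hit  d=-]
7: W B4 -> L1 miss  d=D]
8: W B7 -> L1 miss wb->B4  d=D]
9: R B7 -> L1 hit  d=D]

DIRTY = [6, 7]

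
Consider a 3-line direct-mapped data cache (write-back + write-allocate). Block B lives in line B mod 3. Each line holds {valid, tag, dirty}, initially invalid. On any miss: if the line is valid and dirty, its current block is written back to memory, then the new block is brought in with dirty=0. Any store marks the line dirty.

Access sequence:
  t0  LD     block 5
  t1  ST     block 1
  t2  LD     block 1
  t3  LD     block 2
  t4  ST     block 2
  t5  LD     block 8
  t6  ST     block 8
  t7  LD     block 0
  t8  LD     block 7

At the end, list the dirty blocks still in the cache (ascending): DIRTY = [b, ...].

DIRTY = [8]

  0 | R B5 → L2 miss [-]
  1 | W B1 → L1 miss [D]
  2 | R B1 → L1 hit [D]
  3 | R B2 → L2 miss [-]
  4 | W B2 → L2 hit [D]
  5 | R B8 → L2 miss wb→B2 [-]
  6 | W B8 → L2 hit [D]
  7 | R B0 → L0 miss [-]
  8 | R B7 → L1 miss wb→B1 [-]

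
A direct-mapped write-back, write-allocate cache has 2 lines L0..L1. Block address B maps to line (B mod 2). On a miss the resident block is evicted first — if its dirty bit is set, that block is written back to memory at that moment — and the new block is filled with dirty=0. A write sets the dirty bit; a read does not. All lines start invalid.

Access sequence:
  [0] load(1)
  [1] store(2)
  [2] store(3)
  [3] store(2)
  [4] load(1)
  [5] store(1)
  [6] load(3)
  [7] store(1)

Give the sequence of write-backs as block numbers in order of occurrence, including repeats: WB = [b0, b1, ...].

WB = [3, 1]

  0 | R B1 → L1 miss [-]
  1 | W B2 → L0 miss [D]
  2 | W B3 → L1 miss [D]
  3 | W B2 → L0 hit [D]
  4 | R B1 → L1 miss wb→B3 [-]
  5 | W B1 → L1 hit [D]
  6 | R B3 → L1 miss wb→B1 [-]
  7 | W B1 → L1 miss [D]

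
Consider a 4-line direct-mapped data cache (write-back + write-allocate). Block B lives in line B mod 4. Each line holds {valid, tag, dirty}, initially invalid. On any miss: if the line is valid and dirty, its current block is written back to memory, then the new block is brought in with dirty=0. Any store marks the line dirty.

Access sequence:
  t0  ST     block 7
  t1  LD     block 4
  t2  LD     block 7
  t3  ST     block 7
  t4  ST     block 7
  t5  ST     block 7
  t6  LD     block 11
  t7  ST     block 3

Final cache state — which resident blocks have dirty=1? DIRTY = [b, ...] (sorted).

DIRTY = [3]

  0 | W B7 → L3 miss [D]
  1 | R B4 → L0 miss [-]
  2 | R B7 → L3 hit [D]
  3 | W B7 → L3 hit [D]
  4 | W B7 → L3 hit [D]
  5 | W B7 → L3 hit [D]
  6 | R B11 → L3 miss wb→B7 [-]
  7 | W B3 → L3 miss [D]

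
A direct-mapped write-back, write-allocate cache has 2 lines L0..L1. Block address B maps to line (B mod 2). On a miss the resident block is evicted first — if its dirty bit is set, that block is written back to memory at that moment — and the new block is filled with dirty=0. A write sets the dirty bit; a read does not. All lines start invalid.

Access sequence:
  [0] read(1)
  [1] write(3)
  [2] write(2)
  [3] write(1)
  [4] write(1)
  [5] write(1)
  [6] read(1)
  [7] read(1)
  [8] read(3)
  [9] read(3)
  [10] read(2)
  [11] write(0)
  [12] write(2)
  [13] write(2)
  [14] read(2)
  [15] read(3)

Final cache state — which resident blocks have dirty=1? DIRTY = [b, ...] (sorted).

DIRTY = [2]

  0 | R B1 → L1 miss [-]
  1 | W B3 → L1 miss [D]
  2 | W B2 → L0 miss [D]
  3 | W B1 → L1 miss wb→B3 [D]
  4 | W B1 → L1 hit [D]
  5 | W B1 → L1 hit [D]
  6 | R B1 → L1 hit [D]
  7 | R B1 → L1 hit [D]
  8 | R B3 → L1 miss wb→B1 [-]
  9 | R B3 → L1 hit [-]
  10 | R B2 → L0 hit [D]
  11 | W B0 → L0 miss wb→B2 [D]
  12 | W B2 → L0 miss wb→B0 [D]
  13 | W B2 → L0 hit [D]
  14 | R B2 → L0 hit [D]
  15 | R B3 → L1 hit [-]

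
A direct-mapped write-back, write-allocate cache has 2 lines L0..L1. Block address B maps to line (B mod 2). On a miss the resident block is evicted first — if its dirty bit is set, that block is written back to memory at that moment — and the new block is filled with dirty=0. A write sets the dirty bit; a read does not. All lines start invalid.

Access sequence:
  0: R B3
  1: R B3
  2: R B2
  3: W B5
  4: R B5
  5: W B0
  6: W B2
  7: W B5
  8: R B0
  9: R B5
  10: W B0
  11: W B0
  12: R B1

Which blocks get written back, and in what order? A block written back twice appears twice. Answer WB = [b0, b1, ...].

0: R B3 → L1 miss [-]
1: R B3 → L1 hit [-]
2: R B2 → L0 miss [-]
3: W B5 → L1 miss [D]
4: R B5 → L1 hit [D]
5: W B0 → L0 miss [D]
6: W B2 → L0 miss wb→B0 [D]
7: W B5 → L1 hit [D]
8: R B0 → L0 miss wb→B2 [-]
9: R B5 → L1 hit [D]
10: W B0 → L0 hit [D]
11: W B0 → L0 hit [D]
12: R B1 → L1 miss wb→B5 [-]

WB = [0, 2, 5]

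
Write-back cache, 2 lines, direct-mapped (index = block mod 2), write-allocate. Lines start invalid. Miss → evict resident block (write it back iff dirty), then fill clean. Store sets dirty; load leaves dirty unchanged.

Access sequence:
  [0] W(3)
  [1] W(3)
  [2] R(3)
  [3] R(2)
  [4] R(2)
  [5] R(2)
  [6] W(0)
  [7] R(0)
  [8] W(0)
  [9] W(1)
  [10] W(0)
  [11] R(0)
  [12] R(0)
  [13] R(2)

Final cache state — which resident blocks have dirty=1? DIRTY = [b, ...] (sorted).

0: W B3 → L1 miss [D]
1: W B3 → L1 hit [D]
2: R B3 → L1 hit [D]
3: R B2 → L0 miss [-]
4: R B2 → L0 hit [-]
5: R B2 → L0 hit [-]
6: W B0 → L0 miss [D]
7: R B0 → L0 hit [D]
8: W B0 → L0 hit [D]
9: W B1 → L1 miss wb→B3 [D]
10: W B0 → L0 hit [D]
11: R B0 → L0 hit [D]
12: R B0 → L0 hit [D]
13: R B2 → L0 miss wb→B0 [-]

DIRTY = [1]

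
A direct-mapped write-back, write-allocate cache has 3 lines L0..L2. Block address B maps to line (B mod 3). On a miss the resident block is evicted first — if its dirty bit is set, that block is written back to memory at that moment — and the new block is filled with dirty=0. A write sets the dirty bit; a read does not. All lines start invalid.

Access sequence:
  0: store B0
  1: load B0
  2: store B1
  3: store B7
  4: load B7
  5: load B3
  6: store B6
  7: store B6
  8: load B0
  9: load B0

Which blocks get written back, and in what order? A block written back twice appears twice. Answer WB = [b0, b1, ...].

WB = [1, 0, 6]

0: W B0 → L0 miss [D]
1: R B0 → L0 hit [D]
2: W B1 → L1 miss [D]
3: W B7 → L1 miss wb→B1 [D]
4: R B7 → L1 hit [D]
5: R B3 → L0 miss wb→B0 [-]
6: W B6 → L0 miss [D]
7: W B6 → L0 hit [D]
8: R B0 → L0 miss wb→B6 [-]
9: R B0 → L0 hit [-]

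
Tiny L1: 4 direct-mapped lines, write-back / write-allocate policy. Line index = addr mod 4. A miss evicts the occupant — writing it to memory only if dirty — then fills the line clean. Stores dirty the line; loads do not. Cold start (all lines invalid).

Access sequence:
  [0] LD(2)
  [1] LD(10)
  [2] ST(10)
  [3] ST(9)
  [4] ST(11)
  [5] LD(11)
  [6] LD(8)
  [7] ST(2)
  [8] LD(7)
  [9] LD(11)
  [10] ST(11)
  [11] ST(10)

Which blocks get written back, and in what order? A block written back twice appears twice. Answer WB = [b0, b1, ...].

WB = [10, 11, 2]

  0 | R B2 → L2 miss [-]
  1 | R B10 → L2 miss [-]
  2 | W B10 → L2 hit [D]
  3 | W B9 → L1 miss [D]
  4 | W B11 → L3 miss [D]
  5 | R B11 → L3 hit [D]
  6 | R B8 → L0 miss [-]
  7 | W B2 → L2 miss wb→B10 [D]
  8 | R B7 → L3 miss wb→B11 [-]
  9 | R B11 → L3 miss [-]
  10 | W B11 → L3 hit [D]
  11 | W B10 → L2 miss wb→B2 [D]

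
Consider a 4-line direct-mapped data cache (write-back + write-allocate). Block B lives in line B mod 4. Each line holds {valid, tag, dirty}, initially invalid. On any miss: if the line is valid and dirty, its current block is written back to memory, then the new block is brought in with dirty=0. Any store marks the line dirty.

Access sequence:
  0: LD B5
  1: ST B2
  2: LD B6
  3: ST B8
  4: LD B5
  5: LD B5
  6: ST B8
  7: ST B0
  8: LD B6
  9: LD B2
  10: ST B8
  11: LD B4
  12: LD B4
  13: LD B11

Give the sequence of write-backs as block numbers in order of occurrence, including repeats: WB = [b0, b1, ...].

  0 | R B5 → L1 miss [-]
  1 | W B2 → L2 miss [D]
  2 | R B6 → L2 miss wb→B2 [-]
  3 | W B8 → L0 miss [D]
  4 | R B5 → L1 hit [-]
  5 | R B5 → L1 hit [-]
  6 | W B8 → L0 hit [D]
  7 | W B0 → L0 miss wb→B8 [D]
  8 | R B6 → L2 hit [-]
  9 | R B2 → L2 miss [-]
  10 | W B8 → L0 miss wb→B0 [D]
  11 | R B4 → L0 miss wb→B8 [-]
  12 | R B4 → L0 hit [-]
  13 | R B11 → L3 miss [-]

WB = [2, 8, 0, 8]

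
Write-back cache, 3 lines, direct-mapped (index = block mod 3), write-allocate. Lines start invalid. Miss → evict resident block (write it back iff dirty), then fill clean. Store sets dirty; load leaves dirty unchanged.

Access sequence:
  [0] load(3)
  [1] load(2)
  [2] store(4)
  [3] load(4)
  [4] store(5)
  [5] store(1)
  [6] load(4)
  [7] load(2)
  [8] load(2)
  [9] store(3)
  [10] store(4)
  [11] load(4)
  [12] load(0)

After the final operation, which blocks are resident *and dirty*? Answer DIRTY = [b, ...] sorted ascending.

0: R B3 -> L0 miss  d=-]
1: R B2 -> L2 miss  d=-]
2: W B4 -> L1 miss  d=D]
3: R B4 -> L1 hit  d=D]
4: W B5 -> L2 miss  d=D]
5: W B1 -> L1 miss wb->B4  d=D]
6: R B4 -> L1 miss wb->B1  d=-]
7: R B2 -> L2 miss wb->B5  d=-]
8: R B2 -> L2 hit  d=-]
9: W B3 -> L0 hit  d=D]
10: W B4 -> L1 hit  d=D]
11: R B4 -> L1 hit  d=D]
12: R B0 -> L0 miss wb->B3  d=-]

DIRTY = [4]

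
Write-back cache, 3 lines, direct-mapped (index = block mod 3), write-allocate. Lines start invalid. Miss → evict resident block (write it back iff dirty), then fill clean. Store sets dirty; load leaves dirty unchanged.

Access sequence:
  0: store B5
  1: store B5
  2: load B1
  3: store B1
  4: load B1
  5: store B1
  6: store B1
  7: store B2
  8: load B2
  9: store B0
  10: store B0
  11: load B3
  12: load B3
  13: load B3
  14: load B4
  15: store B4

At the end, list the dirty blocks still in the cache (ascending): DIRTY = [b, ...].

DIRTY = [2, 4]

0: W B5 -> L2 miss  d=D]
1: W B5 -> L2 hit  d=D]
2: R B1 -> L1 miss  d=-]
3: W B1 -> L1 hit  d=D]
4: R B1 -> L1 hit  d=D]
5: W B1 -> L1 hit  d=D]
6: W B1 -> L1 hit  d=D]
7: W B2 -> L2 miss wb->B5  d=D]
8: R B2 -> L2 hit  d=D]
9: W B0 -> L0 miss  d=D]
10: W B0 -> L0 hit  d=D]
11: R B3 -> L0 miss wb->B0  d=-]
12: R B3 -> L0 hit  d=-]
13: R B3 -> L0 hit  d=-]
14: R B4 -> L1 miss wb->B1  d=-]
15: W B4 -> L1 hit  d=D]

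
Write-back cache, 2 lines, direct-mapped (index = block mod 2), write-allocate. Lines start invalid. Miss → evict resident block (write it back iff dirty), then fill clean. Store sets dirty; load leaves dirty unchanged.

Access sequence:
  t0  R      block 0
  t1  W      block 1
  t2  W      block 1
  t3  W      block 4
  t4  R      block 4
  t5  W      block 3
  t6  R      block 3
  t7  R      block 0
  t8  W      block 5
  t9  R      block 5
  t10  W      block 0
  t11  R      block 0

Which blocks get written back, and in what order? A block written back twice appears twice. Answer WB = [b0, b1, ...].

  0 | R B0 → L0 miss [-]
  1 | W B1 → L1 miss [D]
  2 | W B1 → L1 hit [D]
  3 | W B4 → L0 miss [D]
  4 | R B4 → L0 hit [D]
  5 | W B3 → L1 miss wb→B1 [D]
  6 | R B3 → L1 hit [D]
  7 | R B0 → L0 miss wb→B4 [-]
  8 | W B5 → L1 miss wb→B3 [D]
  9 | R B5 → L1 hit [D]
  10 | W B0 → L0 hit [D]
  11 | R B0 → L0 hit [D]

WB = [1, 4, 3]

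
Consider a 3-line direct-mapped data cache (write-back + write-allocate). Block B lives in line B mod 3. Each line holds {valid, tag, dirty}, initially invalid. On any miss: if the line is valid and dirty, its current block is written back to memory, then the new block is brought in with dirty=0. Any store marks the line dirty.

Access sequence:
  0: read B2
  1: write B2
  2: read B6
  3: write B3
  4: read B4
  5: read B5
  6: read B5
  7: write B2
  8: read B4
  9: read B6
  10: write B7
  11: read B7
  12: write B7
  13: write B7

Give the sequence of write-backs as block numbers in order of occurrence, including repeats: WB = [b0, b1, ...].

0: R B2 → L2 miss [-]
1: W B2 → L2 hit [D]
2: R B6 → L0 miss [-]
3: W B3 → L0 miss [D]
4: R B4 → L1 miss [-]
5: R B5 → L2 miss wb→B2 [-]
6: R B5 → L2 hit [-]
7: W B2 → L2 miss [D]
8: R B4 → L1 hit [-]
9: R B6 → L0 miss wb→B3 [-]
10: W B7 → L1 miss [D]
11: R B7 → L1 hit [D]
12: W B7 → L1 hit [D]
13: W B7 → L1 hit [D]

WB = [2, 3]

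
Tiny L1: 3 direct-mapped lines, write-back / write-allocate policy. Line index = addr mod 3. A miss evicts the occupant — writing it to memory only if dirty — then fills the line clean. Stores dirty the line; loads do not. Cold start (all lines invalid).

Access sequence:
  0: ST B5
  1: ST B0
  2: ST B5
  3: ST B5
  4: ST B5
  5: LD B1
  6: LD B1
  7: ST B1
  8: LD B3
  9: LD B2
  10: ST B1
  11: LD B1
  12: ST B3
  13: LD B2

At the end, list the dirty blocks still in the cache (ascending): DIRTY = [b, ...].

DIRTY = [1, 3]

  0 | W B5 → L2 miss [D]
  1 | W B0 → L0 miss [D]
  2 | W B5 → L2 hit [D]
  3 | W B5 → L2 hit [D]
  4 | W B5 → L2 hit [D]
  5 | R B1 → L1 miss [-]
  6 | R B1 → L1 hit [-]
  7 | W B1 → L1 hit [D]
  8 | R B3 → L0 miss wb→B0 [-]
  9 | R B2 → L2 miss wb→B5 [-]
  10 | W B1 → L1 hit [D]
  11 | R B1 → L1 hit [D]
  12 | W B3 → L0 hit [D]
  13 | R B2 → L2 hit [-]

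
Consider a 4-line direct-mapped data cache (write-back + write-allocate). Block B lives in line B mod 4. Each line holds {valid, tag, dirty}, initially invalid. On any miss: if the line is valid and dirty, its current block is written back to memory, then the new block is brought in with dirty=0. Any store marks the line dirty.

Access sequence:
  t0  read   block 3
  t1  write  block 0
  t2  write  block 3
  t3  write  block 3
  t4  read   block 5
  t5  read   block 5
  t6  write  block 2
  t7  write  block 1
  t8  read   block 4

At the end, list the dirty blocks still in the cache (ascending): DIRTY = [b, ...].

DIRTY = [1, 2, 3]

  0 | R B3 → L3 miss [-]
  1 | W B0 → L0 miss [D]
  2 | W B3 → L3 hit [D]
  3 | W B3 → L3 hit [D]
  4 | R B5 → L1 miss [-]
  5 | R B5 → L1 hit [-]
  6 | W B2 → L2 miss [D]
  7 | W B1 → L1 miss [D]
  8 | R B4 → L0 miss wb→B0 [-]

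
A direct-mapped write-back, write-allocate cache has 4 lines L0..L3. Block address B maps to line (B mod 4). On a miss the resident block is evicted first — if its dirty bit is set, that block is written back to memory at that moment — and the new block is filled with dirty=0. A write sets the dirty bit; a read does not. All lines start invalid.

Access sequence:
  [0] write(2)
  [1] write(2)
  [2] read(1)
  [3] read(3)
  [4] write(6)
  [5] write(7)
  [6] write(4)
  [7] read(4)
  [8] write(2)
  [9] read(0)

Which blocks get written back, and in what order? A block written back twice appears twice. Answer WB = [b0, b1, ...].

0: W B2 -> L2 miss  d=D]
1: W B2 -> L2 hit  d=D]
2: R B1 -> L1 miss  d=-]
3: R B3 -> L3 miss  d=-]
4: W B6 -> L2 miss wb->B2  d=D]
5: W B7 -> L3 miss  d=D]
6: W B4 -> L0 miss  d=D]
7: R B4 -> L0 hit  d=D]
8: W B2 -> L2 miss wb->B6  d=D]
9: R B0 -> L0 miss wb->B4  d=-]

WB = [2, 6, 4]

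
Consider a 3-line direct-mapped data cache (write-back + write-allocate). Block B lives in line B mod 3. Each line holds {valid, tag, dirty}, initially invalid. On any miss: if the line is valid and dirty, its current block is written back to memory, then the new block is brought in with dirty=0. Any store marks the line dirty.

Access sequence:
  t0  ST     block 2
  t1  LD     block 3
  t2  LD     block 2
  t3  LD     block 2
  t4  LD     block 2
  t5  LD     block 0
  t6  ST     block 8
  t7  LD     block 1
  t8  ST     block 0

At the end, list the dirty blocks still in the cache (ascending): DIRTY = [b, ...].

0: W B2 -> L2 miss  d=D]
1: R B3 -> L0 miss  d=-]
2: R B2 -> L2 hit  d=D]
3: R B2 -> L2 hit  d=D]
4: R B2 -> L2 hit  d=D]
5: R B0 -> L0 miss  d=-]
6: W B8 -> L2 miss wb->B2  d=D]
7: R B1 -> L1 miss  d=-]
8: W B0 -> L0 hit  d=D]

DIRTY = [0, 8]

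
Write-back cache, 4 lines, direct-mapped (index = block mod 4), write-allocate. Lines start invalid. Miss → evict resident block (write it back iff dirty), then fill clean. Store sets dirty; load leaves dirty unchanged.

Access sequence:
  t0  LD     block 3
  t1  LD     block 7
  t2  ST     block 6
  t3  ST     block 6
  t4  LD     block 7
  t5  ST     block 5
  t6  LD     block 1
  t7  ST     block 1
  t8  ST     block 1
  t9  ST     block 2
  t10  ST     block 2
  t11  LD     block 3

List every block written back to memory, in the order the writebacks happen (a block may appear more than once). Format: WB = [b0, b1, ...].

WB = [5, 6]

  0 | R B3 → L3 miss [-]
  1 | R B7 → L3 miss [-]
  2 | W B6 → L2 miss [D]
  3 | W B6 → L2 hit [D]
  4 | R B7 → L3 hit [-]
  5 | W B5 → L1 miss [D]
  6 | R B1 → L1 miss wb→B5 [-]
  7 | W B1 → L1 hit [D]
  8 | W B1 → L1 hit [D]
  9 | W B2 → L2 miss wb→B6 [D]
  10 | W B2 → L2 hit [D]
  11 | R B3 → L3 miss [-]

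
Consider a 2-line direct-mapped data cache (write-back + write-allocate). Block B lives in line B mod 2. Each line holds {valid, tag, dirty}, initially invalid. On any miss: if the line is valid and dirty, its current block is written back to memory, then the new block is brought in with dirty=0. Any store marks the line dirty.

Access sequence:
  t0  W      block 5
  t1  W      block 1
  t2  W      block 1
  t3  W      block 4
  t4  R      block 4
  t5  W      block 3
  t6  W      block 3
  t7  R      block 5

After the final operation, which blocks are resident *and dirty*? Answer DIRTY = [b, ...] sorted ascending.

  0 | W B5 → L1 miss [D]
  1 | W B1 → L1 miss wb→B5 [D]
  2 | W B1 → L1 hit [D]
  3 | W B4 → L0 miss [D]
  4 | R B4 → L0 hit [D]
  5 | W B3 → L1 miss wb→B1 [D]
  6 | W B3 → L1 hit [D]
  7 | R B5 → L1 miss wb→B3 [-]

DIRTY = [4]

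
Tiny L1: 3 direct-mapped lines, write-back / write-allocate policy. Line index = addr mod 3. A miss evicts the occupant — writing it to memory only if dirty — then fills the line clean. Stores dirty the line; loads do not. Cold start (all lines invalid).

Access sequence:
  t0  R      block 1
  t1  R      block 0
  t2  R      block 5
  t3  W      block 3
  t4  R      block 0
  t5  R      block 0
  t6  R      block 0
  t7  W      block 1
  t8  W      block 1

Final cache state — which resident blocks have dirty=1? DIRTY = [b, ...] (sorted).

0: R B1 -> L1 miss  d=-]
1: R B0 -> L0 miss  d=-]
2: R B5 -> L2 miss  d=-]
3: W B3 -> L0 miss  d=D]
4: R B0 -> L0 miss wb->B3  d=-]
5: R B0 -> L0 hit  d=-]
6: R B0 -> L0 hit  d=-]
7: W B1 -> L1 hit  d=D]
8: W B1 -> L1 hit  d=D]

DIRTY = [1]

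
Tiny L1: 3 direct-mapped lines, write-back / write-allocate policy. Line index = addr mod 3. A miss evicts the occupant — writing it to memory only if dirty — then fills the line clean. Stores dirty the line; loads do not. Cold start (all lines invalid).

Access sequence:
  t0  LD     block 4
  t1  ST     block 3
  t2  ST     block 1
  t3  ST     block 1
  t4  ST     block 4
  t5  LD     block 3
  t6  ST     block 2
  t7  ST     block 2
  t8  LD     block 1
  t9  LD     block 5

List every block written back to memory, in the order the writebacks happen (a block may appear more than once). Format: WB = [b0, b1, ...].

WB = [1, 4, 2]

0: R B4 → L1 miss [-]
1: W B3 → L0 miss [D]
2: W B1 → L1 miss [D]
3: W B1 → L1 hit [D]
4: W B4 → L1 miss wb→B1 [D]
5: R B3 → L0 hit [D]
6: W B2 → L2 miss [D]
7: W B2 → L2 hit [D]
8: R B1 → L1 miss wb→B4 [-]
9: R B5 → L2 miss wb→B2 [-]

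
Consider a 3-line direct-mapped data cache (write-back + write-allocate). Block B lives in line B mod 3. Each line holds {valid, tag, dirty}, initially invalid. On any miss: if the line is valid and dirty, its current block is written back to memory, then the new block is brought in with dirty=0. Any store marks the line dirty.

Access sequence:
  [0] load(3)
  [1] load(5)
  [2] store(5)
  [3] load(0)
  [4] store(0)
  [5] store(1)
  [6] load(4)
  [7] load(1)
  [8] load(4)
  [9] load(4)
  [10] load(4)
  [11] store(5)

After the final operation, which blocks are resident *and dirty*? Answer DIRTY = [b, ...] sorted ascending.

  0 | R B3 → L0 miss [-]
  1 | R B5 → L2 miss [-]
  2 | W B5 → L2 hit [D]
  3 | R B0 → L0 miss [-]
  4 | W B0 → L0 hit [D]
  5 | W B1 → L1 miss [D]
  6 | R B4 → L1 miss wb→B1 [-]
  7 | R B1 → L1 miss [-]
  8 | R B4 → L1 miss [-]
  9 | R B4 → L1 hit [-]
  10 | R B4 → L1 hit [-]
  11 | W B5 → L2 hit [D]

DIRTY = [0, 5]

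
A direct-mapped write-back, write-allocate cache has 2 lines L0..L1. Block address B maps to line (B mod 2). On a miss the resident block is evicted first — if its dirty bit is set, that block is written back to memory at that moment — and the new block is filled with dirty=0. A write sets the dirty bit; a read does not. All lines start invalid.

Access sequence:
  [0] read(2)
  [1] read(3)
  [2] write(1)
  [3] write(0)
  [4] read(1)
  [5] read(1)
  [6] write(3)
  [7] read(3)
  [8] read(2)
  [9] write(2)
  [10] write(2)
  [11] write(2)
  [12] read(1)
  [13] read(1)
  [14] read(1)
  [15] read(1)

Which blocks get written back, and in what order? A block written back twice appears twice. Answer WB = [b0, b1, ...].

0: R B2 -> L0 miss  d=-]
1: R B3 -> L1 miss  d=-]
2: W B1 -> L1 miss  d=D]
3: W B0 -> L0 miss  d=D]
4: R B1 -> L1 hit  d=D]
5: R B1 -> L1 hit  d=D]
6: W B3 -> L1 miss wb->B1  d=D]
7: R B3 -> L1 hit  d=D]
8: R B2 -> L0 miss wb->B0  d=-]
9: W B2 -> L0 hit  d=D]
10: W B2 -> L0 hit  d=D]
11: W B2 -> L0 hit  d=D]
12: R B1 -> L1 miss wb->B3  d=-]
13: R B1 -> L1 hit  d=-]
14: R B1 -> L1 hit  d=-]
15: R B1 -> L1 hit  d=-]

WB = [1, 0, 3]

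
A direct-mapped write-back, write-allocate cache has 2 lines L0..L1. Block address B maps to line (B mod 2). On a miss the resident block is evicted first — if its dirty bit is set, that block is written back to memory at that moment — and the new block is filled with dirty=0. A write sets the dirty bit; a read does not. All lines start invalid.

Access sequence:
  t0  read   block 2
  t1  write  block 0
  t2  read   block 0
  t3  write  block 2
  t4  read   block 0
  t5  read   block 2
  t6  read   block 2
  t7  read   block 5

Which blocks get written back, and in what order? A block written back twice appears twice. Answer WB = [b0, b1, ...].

WB = [0, 2]

0: R B2 → L0 miss [-]
1: W B0 → L0 miss [D]
2: R B0 → L0 hit [D]
3: W B2 → L0 miss wb→B0 [D]
4: R B0 → L0 miss wb→B2 [-]
5: R B2 → L0 miss [-]
6: R B2 → L0 hit [-]
7: R B5 → L1 miss [-]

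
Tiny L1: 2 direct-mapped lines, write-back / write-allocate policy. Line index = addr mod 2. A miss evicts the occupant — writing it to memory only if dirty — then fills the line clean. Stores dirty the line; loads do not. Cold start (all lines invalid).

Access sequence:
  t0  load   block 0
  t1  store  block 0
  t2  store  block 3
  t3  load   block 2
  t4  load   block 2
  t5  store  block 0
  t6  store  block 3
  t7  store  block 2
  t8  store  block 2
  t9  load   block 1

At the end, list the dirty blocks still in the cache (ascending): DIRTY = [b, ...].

DIRTY = [2]

  0 | R B0 → L0 miss [-]
  1 | W B0 → L0 hit [D]
  2 | W B3 → L1 miss [D]
  3 | R B2 → L0 miss wb→B0 [-]
  4 | R B2 → L0 hit [-]
  5 | W B0 → L0 miss [D]
  6 | W B3 → L1 hit [D]
  7 | W B2 → L0 miss wb→B0 [D]
  8 | W B2 → L0 hit [D]
  9 | R B1 → L1 miss wb→B3 [-]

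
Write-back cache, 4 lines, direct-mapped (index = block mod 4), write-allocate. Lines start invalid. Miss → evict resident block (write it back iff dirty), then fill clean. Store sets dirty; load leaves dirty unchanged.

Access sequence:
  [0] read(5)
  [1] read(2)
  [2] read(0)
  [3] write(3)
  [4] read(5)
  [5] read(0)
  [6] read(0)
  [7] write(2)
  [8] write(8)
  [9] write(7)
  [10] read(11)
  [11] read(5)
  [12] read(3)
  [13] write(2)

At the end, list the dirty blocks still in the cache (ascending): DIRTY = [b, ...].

DIRTY = [2, 8]

  0 | R B5 → L1 miss [-]
  1 | R B2 → L2 miss [-]
  2 | R B0 → L0 miss [-]
  3 | W B3 → L3 miss [D]
  4 | R B5 → L1 hit [-]
  5 | R B0 → L0 hit [-]
  6 | R B0 → L0 hit [-]
  7 | W B2 → L2 hit [D]
  8 | W B8 → L0 miss [D]
  9 | W B7 → L3 miss wb→B3 [D]
  10 | R B11 → L3 miss wb→B7 [-]
  11 | R B5 → L1 hit [-]
  12 | R B3 → L3 miss [-]
  13 | W B2 → L2 hit [D]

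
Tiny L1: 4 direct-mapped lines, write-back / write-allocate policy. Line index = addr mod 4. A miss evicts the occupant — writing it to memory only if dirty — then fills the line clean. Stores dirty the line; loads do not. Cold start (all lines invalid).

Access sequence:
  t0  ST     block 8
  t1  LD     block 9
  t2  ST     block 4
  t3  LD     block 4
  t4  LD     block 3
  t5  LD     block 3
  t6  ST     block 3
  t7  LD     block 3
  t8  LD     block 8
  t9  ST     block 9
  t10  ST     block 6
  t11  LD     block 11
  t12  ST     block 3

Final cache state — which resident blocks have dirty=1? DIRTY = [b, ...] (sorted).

DIRTY = [3, 6, 9]

0: W B8 -> L0 miss  d=D]
1: R B9 -> L1 miss  d=-]
2: W B4 -> L0 miss wb->B8  d=D]
3: R B4 -> L0 hit  d=D]
4: R B3 -> L3 miss  d=-]
5: R B3 -> L3 hit  d=-]
6: W B3 -> L3 hit  d=D]
7: R B3 -> L3 hit  d=D]
8: R B8 -> L0 miss wb->B4  d=-]
9: W B9 -> L1 hit  d=D]
10: W B6 -> L2 miss  d=D]
11: R B11 -> L3 miss wb->B3  d=-]
12: W B3 -> L3 miss  d=D]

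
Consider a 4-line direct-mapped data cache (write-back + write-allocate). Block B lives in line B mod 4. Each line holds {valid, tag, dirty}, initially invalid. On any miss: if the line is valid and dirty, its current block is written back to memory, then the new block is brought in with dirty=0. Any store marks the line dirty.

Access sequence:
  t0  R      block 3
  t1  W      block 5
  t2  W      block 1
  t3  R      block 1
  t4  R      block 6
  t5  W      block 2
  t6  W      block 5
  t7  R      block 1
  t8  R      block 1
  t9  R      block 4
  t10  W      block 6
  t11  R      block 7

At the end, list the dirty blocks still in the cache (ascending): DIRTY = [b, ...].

DIRTY = [6]

0: R B3 → L3 miss [-]
1: W B5 → L1 miss [D]
2: W B1 → L1 miss wb→B5 [D]
3: R B1 → L1 hit [D]
4: R B6 → L2 miss [-]
5: W B2 → L2 miss [D]
6: W B5 → L1 miss wb→B1 [D]
7: R B1 → L1 miss wb→B5 [-]
8: R B1 → L1 hit [-]
9: R B4 → L0 miss [-]
10: W B6 → L2 miss wb→B2 [D]
11: R B7 → L3 miss [-]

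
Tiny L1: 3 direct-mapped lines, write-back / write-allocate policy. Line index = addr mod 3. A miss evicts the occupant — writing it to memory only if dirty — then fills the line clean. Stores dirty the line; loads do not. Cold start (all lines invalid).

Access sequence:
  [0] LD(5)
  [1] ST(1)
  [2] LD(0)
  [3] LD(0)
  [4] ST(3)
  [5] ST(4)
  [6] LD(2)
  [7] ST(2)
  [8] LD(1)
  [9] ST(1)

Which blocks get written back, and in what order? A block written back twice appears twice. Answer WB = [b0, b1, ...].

WB = [1, 4]

0: R B5 → L2 miss [-]
1: W B1 → L1 miss [D]
2: R B0 → L0 miss [-]
3: R B0 → L0 hit [-]
4: W B3 → L0 miss [D]
5: W B4 → L1 miss wb→B1 [D]
6: R B2 → L2 miss [-]
7: W B2 → L2 hit [D]
8: R B1 → L1 miss wb→B4 [-]
9: W B1 → L1 hit [D]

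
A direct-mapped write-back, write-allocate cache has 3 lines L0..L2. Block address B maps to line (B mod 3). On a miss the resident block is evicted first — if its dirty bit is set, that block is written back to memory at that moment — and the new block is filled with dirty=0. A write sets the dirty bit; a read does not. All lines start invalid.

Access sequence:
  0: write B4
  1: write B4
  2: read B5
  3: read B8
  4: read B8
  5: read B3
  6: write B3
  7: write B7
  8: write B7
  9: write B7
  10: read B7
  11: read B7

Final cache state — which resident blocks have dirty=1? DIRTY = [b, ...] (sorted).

  0 | W B4 → L1 miss [D]
  1 | W B4 → L1 hit [D]
  2 | R B5 → L2 miss [-]
  3 | R B8 → L2 miss [-]
  4 | R B8 → L2 hit [-]
  5 | R B3 → L0 miss [-]
  6 | W B3 → L0 hit [D]
  7 | W B7 → L1 miss wb→B4 [D]
  8 | W B7 → L1 hit [D]
  9 | W B7 → L1 hit [D]
  10 | R B7 → L1 hit [D]
  11 | R B7 → L1 hit [D]

DIRTY = [3, 7]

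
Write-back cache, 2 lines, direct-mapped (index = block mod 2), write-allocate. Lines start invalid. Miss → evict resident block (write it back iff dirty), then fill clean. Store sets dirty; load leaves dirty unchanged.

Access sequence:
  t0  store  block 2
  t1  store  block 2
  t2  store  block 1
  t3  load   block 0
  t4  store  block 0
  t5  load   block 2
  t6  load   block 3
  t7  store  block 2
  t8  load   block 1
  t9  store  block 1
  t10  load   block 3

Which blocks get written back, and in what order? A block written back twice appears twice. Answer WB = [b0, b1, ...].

0: W B2 → L0 miss [D]
1: W B2 → L0 hit [D]
2: W B1 → L1 miss [D]
3: R B0 → L0 miss wb→B2 [-]
4: W B0 → L0 hit [D]
5: R B2 → L0 miss wb→B0 [-]
6: R B3 → L1 miss wb→B1 [-]
7: W B2 → L0 hit [D]
8: R B1 → L1 miss [-]
9: W B1 → L1 hit [D]
10: R B3 → L1 miss wb→B1 [-]

WB = [2, 0, 1, 1]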